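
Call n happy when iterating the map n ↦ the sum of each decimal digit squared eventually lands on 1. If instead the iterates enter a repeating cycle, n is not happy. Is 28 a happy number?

28 → 2² + 8² = 4 + 64 = 68
68 → 6² + 8² = 36 + 64 = 100
100 → 1² + 0² + 0² = 1 + 0 + 0 = 1  — reached 1.

happy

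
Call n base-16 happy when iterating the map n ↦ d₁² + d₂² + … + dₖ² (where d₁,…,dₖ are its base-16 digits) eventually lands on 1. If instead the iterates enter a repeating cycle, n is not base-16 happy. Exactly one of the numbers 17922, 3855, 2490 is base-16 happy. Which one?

17922: 17922 → 56 → 73 → 97 → 37 → 29 → 170 → 200 → 208 → 169 → 181 → 146 → 85 → 50 → 13 → 169  — repeats 169 (not base-16 happy)
3855: 3855 → 450 → 149 → 106 → 136 → 128 → 64 → 16 → 1  — reaches 1 (base-16 happy)
2490: 2490 → 302 → 201 → 225 → 197 → 169 → 181 → 146 → 85 → 50 → 13 → 169  — repeats 169 (not base-16 happy)

3855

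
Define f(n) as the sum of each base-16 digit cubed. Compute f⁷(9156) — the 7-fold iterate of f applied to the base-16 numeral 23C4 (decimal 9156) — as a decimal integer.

9156 = (2,3,12,4)_16 → 2³ + 3³ + 12³ + 4³ = 8 + 27 + 1728 + 64 = 1827
1827 = (7,2,3)_16 → 7³ + 2³ + 3³ = 343 + 8 + 27 = 378
378 = (1,7,10)_16 → 1³ + 7³ + 10³ = 1 + 343 + 1000 = 1344
1344 = (5,4,0)_16 → 5³ + 4³ + 0³ = 125 + 64 + 0 = 189
189 = (11,13)_16 → 11³ + 13³ = 1331 + 2197 = 3528
3528 = (13,12,8)_16 → 13³ + 12³ + 8³ = 2197 + 1728 + 512 = 4437
4437 = (1,1,5,5)_16 → 1³ + 1³ + 5³ + 5³ = 1 + 1 + 125 + 125 = 252

252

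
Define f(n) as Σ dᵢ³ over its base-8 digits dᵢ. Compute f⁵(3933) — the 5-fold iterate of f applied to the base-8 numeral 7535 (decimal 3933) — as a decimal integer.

3933 = (7,5,3,5)_8 → 7³ + 5³ + 3³ + 5³ = 343 + 125 + 27 + 125 = 620
620 = (1,1,5,4)_8 → 1³ + 1³ + 5³ + 4³ = 1 + 1 + 125 + 64 = 191
191 = (2,7,7)_8 → 2³ + 7³ + 7³ = 8 + 343 + 343 = 694
694 = (1,2,6,6)_8 → 1³ + 2³ + 6³ + 6³ = 1 + 8 + 216 + 216 = 441
441 = (6,7,1)_8 → 6³ + 7³ + 1³ = 216 + 343 + 1 = 560

560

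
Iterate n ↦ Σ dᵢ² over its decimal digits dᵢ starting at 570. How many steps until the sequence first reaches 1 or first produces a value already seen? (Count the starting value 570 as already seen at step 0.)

12

570 → 5² + 7² + 0² = 74
74 → 7² + 4² = 65
65 → 6² + 5² = 61
61 → 6² + 1² = 37
37 → 3² + 7² = 58
58 → 5² + 8² = 89
89 → 8² + 9² = 145
145 → 1² + 4² + 5² = 42
42 → 4² + 2² = 20
20 → 2² + 0² = 4
4 → 4² = 16
16 → 1² + 6² = 37  — 37 repeats.
That took 12 steps.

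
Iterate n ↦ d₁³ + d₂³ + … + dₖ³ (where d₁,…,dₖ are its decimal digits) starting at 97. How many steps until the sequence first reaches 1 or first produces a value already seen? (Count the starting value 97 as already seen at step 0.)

5

97 → 1072
1072 → 352
352 → 160
160 → 217
217 → 352  — 352 repeats.
That took 5 steps.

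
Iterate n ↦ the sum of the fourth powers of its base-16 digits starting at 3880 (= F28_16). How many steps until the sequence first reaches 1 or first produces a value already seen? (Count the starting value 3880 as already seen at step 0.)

3880 = (15,2,8)_16 → 15⁴ + 2⁴ + 8⁴ = 50625 + 16 + 4096 = 54737
54737 = (13,5,13,1)_16 → 13⁴ + 5⁴ + 13⁴ + 1⁴ = 28561 + 625 + 28561 + 1 = 57748
57748 = (14,1,9,4)_16 → 14⁴ + 1⁴ + 9⁴ + 4⁴ = 38416 + 1 + 6561 + 256 = 45234
45234 = (11,0,11,2)_16 → 11⁴ + 0⁴ + 11⁴ + 2⁴ = 14641 + 0 + 14641 + 16 = 29298
29298 = (7,2,7,2)_16 → 7⁴ + 2⁴ + 7⁴ + 2⁴ = 2401 + 16 + 2401 + 16 = 4834
4834 = (1,2,14,2)_16 → 1⁴ + 2⁴ + 14⁴ + 2⁴ = 1 + 16 + 38416 + 16 = 38449
38449 = (9,6,3,1)_16 → 9⁴ + 6⁴ + 3⁴ + 1⁴ = 6561 + 1296 + 81 + 1 = 7939
7939 = (1,15,0,3)_16 → 1⁴ + 15⁴ + 0⁴ + 3⁴ = 1 + 50625 + 0 + 81 = 50707
50707 = (12,6,1,3)_16 → 12⁴ + 6⁴ + 1⁴ + 3⁴ = 20736 + 1296 + 1 + 81 = 22114
22114 = (5,6,6,2)_16 → 5⁴ + 6⁴ + 6⁴ + 2⁴ = 625 + 1296 + 1296 + 16 = 3233
3233 = (12,10,1)_16 → 12⁴ + 10⁴ + 1⁴ = 20736 + 10000 + 1 = 30737
30737 = (7,8,1,1)_16 → 7⁴ + 8⁴ + 1⁴ + 1⁴ = 2401 + 4096 + 1 + 1 = 6499
6499 = (1,9,6,3)_16 → 1⁴ + 9⁴ + 6⁴ + 3⁴ = 1 + 6561 + 1296 + 81 = 7939  — 7939 repeats.
That took 13 steps.

13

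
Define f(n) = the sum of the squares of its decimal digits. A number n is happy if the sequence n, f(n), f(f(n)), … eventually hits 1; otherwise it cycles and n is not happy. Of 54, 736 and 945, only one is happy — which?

736

54: 54 → 41 → 17 → 50 → 25 → 29 → 85 → 89 → 145 → 42 → 20 → 4 → 16 → 37 → 58 → 89  — repeats 89 (not happy)
736: 736 → 94 → 97 → 130 → 10 → 1  — reaches 1 (happy)
945: 945 → 122 → 9 → 81 → 65 → 61 → 37 → 58 → 89 → 145 → 42 → 20 → 4 → 16 → 37  — repeats 37 (not happy)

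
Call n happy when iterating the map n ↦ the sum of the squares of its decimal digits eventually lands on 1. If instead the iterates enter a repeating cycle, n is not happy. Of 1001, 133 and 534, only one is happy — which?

133

1001: 1001 → 2 → 4 → 16 → 37 → 58 → 89 → 145 → 42 → 20 → 4  — repeats 4 (not happy)
133: 133 → 19 → 82 → 68 → 100 → 1  — reaches 1 (happy)
534: 534 → 50 → 25 → 29 → 85 → 89 → 145 → 42 → 20 → 4 → 16 → 37 → 58 → 89  — repeats 89 (not happy)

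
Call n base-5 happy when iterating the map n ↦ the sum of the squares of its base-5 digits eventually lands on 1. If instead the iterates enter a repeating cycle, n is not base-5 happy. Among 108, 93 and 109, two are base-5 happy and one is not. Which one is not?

108: 108 → 26 → 2 → 4 → 16 → 10 → 4  — repeats 4 (not base-5 happy)
93: 93 → 27 → 5 → 1  — reaches 1 (base-5 happy)
109: 109 → 33 → 11 → 5 → 1  — reaches 1 (base-5 happy)

108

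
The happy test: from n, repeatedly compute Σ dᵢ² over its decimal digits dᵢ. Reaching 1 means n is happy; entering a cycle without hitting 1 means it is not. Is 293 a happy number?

293 → 2² + 9² + 3² = 94
94 → 9² + 4² = 97
97 → 9² + 7² = 130
130 → 1² + 3² + 0² = 10
10 → 1² + 0² = 1  — reached 1.

happy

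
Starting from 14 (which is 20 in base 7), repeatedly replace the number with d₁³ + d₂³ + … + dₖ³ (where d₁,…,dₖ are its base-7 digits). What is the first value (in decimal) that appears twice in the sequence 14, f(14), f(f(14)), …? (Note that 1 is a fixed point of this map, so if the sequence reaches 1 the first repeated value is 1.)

8

14 = (2,0)_7 → 2³ + 0³ = 8
8 = (1,1)_7 → 1³ + 1³ = 2
2 = (2)_7 → 2³ = 8  — 8 already appeared earlier.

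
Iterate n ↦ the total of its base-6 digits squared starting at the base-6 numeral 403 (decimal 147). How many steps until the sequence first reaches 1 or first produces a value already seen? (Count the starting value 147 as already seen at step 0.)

147 = (4,0,3)_6 → 25
25 = (4,1)_6 → 17
17 = (2,5)_6 → 29
29 = (4,5)_6 → 41
41 = (1,0,5)_6 → 26
26 = (4,2)_6 → 20
20 = (3,2)_6 → 13
13 = (2,1)_6 → 5
5 = (5)_6 → 25  — 25 repeats.
That took 9 steps.

9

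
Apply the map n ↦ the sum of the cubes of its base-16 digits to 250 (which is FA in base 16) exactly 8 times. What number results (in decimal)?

397

250 = (15,10)_16 → 4375
4375 = (1,1,1,7)_16 → 346
346 = (1,5,10)_16 → 1126
1126 = (4,6,6)_16 → 496
496 = (1,15,0)_16 → 3376
3376 = (13,3,0)_16 → 2224
2224 = (8,11,0)_16 → 1843
1843 = (7,3,3)_16 → 397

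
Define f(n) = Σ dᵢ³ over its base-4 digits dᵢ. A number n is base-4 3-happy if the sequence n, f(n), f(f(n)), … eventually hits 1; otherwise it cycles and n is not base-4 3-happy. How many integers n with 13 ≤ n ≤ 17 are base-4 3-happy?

13: 13 → 28 → 28  (repeats 28)
14: 14 → 35 → 35  (repeats 35)
15: 15 → 54 → 36 → 9 → 9  (repeats 9)
16: 16 → 1  (reaches 1)
17: 17 → 2 → 8 → 8  (repeats 8)
base-4 3-happy: 16

1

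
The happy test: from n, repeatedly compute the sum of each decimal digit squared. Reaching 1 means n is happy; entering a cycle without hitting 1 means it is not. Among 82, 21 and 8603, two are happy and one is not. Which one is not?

21

82: 82 → 68 → 100 → 1  — reaches 1 (happy)
21: 21 → 5 → 25 → 29 → 85 → 89 → 145 → 42 → 20 → 4 → 16 → 37 → 58 → 89  — repeats 89 (not happy)
8603: 8603 → 109 → 82 → 68 → 100 → 1  — reaches 1 (happy)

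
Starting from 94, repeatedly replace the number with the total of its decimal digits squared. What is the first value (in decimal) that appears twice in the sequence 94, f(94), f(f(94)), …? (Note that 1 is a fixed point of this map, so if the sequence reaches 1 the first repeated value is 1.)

94 → 9² + 4² = 81 + 16 = 97
97 → 9² + 7² = 81 + 49 = 130
130 → 1² + 3² + 0² = 1 + 9 + 0 = 10
10 → 1² + 0² = 1 + 0 = 1  — reached the fixed point 1.
1 → 1, so 1 is the first repeated value.

1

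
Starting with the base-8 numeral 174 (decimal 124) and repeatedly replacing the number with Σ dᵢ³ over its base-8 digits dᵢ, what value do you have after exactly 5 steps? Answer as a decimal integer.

124 = (1,7,4)_8 → 1³ + 7³ + 4³ = 408
408 = (6,3,0)_8 → 6³ + 3³ + 0³ = 243
243 = (3,6,3)_8 → 3³ + 6³ + 3³ = 270
270 = (4,1,6)_8 → 4³ + 1³ + 6³ = 281
281 = (4,3,1)_8 → 4³ + 3³ + 1³ = 92

92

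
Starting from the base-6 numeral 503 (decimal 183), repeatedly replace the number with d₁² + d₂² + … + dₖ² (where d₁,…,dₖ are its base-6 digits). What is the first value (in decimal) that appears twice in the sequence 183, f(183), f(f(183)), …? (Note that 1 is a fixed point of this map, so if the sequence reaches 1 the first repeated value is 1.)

183 = (5,0,3)_6 → 5² + 0² + 3² = 25 + 0 + 9 = 34
34 = (5,4)_6 → 5² + 4² = 25 + 16 = 41
41 = (1,0,5)_6 → 1² + 0² + 5² = 1 + 0 + 25 = 26
26 = (4,2)_6 → 4² + 2² = 16 + 4 = 20
20 = (3,2)_6 → 3² + 2² = 9 + 4 = 13
13 = (2,1)_6 → 2² + 1² = 4 + 1 = 5
5 = (5)_6 → 5² = 25
25 = (4,1)_6 → 4² + 1² = 16 + 1 = 17
17 = (2,5)_6 → 2² + 5² = 4 + 25 = 29
29 = (4,5)_6 → 4² + 5² = 16 + 25 = 41  — 41 already appeared earlier.

41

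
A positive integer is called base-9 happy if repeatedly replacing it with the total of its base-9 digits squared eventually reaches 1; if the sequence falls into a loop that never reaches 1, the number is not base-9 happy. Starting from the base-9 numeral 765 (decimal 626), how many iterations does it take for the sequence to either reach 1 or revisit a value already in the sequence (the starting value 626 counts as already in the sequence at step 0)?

626 = (7,6,5)_9 → 110
110 = (1,3,2)_9 → 14
14 = (1,5)_9 → 26
26 = (2,8)_9 → 68
68 = (7,5)_9 → 74
74 = (8,2)_9 → 68  — 68 repeats.
That took 6 steps.

6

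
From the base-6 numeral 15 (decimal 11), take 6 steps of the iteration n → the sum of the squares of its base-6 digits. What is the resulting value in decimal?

11 = (1,5)_6 → 1² + 5² = 1 + 25 = 26
26 = (4,2)_6 → 4² + 2² = 16 + 4 = 20
20 = (3,2)_6 → 3² + 2² = 9 + 4 = 13
13 = (2,1)_6 → 2² + 1² = 4 + 1 = 5
5 = (5)_6 → 5² = 25
25 = (4,1)_6 → 4² + 1² = 16 + 1 = 17

17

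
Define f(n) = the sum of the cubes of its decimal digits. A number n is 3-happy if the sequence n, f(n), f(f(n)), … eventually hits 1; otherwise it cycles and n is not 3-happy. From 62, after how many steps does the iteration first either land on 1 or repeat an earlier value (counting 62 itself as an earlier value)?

9

62 → 6³ + 2³ = 224
224 → 2³ + 2³ + 4³ = 80
80 → 8³ + 0³ = 512
512 → 5³ + 1³ + 2³ = 134
134 → 1³ + 3³ + 4³ = 92
92 → 9³ + 2³ = 737
737 → 7³ + 3³ + 7³ = 713
713 → 7³ + 1³ + 3³ = 371
371 → 3³ + 7³ + 1³ = 371  — 371 repeats.
That took 9 steps.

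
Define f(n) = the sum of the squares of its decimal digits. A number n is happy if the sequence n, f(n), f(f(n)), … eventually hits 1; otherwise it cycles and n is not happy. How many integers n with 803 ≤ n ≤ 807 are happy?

803: 803 → 73 → 58 → 89 → 145 → 42 → 20 → 4 → 16 → 37 → 58  (repeats 58)
804: 804 → 80 → 64 → 52 → 29 → 85 → 89 → 145 → 42 → 20 → 4 → 16 → 37 → 58 → 89  (repeats 89)
805: 805 → 89 → 145 → 42 → 20 → 4 → 16 → 37 → 58 → 89  (repeats 89)
806: 806 → 100 → 1  (reaches 1)
807: 807 → 113 → 11 → 2 → 4 → 16 → 37 → 58 → 89 → 145 → 42 → 20 → 4  (repeats 4)
happy: 806

1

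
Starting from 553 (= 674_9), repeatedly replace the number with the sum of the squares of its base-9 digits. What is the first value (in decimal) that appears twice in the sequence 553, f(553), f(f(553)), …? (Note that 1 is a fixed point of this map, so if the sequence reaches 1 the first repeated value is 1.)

553 = (6,7,4)_9 → 6² + 7² + 4² = 36 + 49 + 16 = 101
101 = (1,2,2)_9 → 1² + 2² + 2² = 1 + 4 + 4 = 9
9 = (1,0)_9 → 1² + 0² = 1 + 0 = 1  — reached the fixed point 1.
1 → 1, so 1 is the first repeated value.

1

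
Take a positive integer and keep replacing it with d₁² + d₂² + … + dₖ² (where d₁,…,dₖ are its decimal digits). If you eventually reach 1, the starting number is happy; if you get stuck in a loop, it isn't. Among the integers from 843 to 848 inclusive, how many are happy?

843: 843 → 89 → 145 → 42 → 20 → 4 → 16 → 37 → 58 → 89  — not happy
844: 844 → 96 → 117 → 51 → 26 → 40 → 16 → 37 → 58 → 89 → 145 → 42 → 20 → 4 → 16  — not happy
845: 845 → 105 → 26 → 40 → 16 → 37 → 58 → 89 → 145 → 42 → 20 → 4 → 16  — not happy
846: 846 → 116 → 38 → 73 → 58 → 89 → 145 → 42 → 20 → 4 → 16 → 37 → 58  — not happy
847: 847 → 129 → 86 → 100 → 1  — happy
848: 848 → 144 → 33 → 18 → 65 → 61 → 37 → 58 → 89 → 145 → 42 → 20 → 4 → 16 → 37  — not happy
happy: 847

1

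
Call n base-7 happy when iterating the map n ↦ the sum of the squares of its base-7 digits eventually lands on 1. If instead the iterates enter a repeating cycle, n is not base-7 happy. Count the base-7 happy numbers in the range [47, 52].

1

47: 47 → 61 → 27 → 45 → 45  (repeats 45)
48: 48 → 72 → 14 → 4 → 16 → 8 → 2 → 4  (repeats 4)
49: 49 → 1  (reaches 1)
50: 50 → 2 → 4 → 16 → 8 → 2  (repeats 2)
51: 51 → 5 → 25 → 25  (repeats 25)
52: 52 → 10 → 10  (repeats 10)
base-7 happy: 49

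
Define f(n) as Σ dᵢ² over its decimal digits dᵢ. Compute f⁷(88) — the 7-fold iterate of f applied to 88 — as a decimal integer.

88 → 8² + 8² = 64 + 64 = 128
128 → 1² + 2² + 8² = 1 + 4 + 64 = 69
69 → 6² + 9² = 36 + 81 = 117
117 → 1² + 1² + 7² = 1 + 1 + 49 = 51
51 → 5² + 1² = 25 + 1 = 26
26 → 2² + 6² = 4 + 36 = 40
40 → 4² + 0² = 16 + 0 = 16

16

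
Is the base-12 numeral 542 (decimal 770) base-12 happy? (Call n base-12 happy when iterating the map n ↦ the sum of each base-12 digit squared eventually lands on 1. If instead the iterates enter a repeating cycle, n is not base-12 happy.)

not base-12 happy

770 = (5,4,2)_12 → 5² + 4² + 2² = 25 + 16 + 4 = 45
45 = (3,9)_12 → 3² + 9² = 9 + 81 = 90
90 = (7,6)_12 → 7² + 6² = 49 + 36 = 85
85 = (7,1)_12 → 7² + 1² = 49 + 1 = 50
50 = (4,2)_12 → 4² + 2² = 16 + 4 = 20
20 = (1,8)_12 → 1² + 8² = 1 + 64 = 65
65 = (5,5)_12 → 5² + 5² = 25 + 25 = 50  — 50 already seen; the sequence cycles without reaching 1.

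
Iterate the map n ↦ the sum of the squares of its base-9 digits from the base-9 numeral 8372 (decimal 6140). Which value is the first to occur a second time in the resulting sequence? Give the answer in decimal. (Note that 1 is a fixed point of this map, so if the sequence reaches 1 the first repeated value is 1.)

68

6140 = (8,3,7,2)_9 → 8² + 3² + 7² + 2² = 126
126 = (1,5,0)_9 → 1² + 5² + 0² = 26
26 = (2,8)_9 → 2² + 8² = 68
68 = (7,5)_9 → 7² + 5² = 74
74 = (8,2)_9 → 8² + 2² = 68  — 68 already appeared earlier.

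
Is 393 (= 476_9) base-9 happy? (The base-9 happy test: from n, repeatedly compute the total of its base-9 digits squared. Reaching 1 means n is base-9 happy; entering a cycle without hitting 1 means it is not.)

393 = (4,7,6)_9 → 4² + 7² + 6² = 101
101 = (1,2,2)_9 → 1² + 2² + 2² = 9
9 = (1,0)_9 → 1² + 0² = 1  — reached 1.

base-9 happy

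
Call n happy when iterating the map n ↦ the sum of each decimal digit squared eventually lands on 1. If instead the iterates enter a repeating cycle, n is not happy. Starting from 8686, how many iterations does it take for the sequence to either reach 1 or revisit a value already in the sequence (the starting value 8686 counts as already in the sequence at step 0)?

8686 → 8² + 6² + 8² + 6² = 64 + 36 + 64 + 36 = 200
200 → 2² + 0² + 0² = 4 + 0 + 0 = 4
4 → 4² = 16
16 → 1² + 6² = 1 + 36 = 37
37 → 3² + 7² = 9 + 49 = 58
58 → 5² + 8² = 25 + 64 = 89
89 → 8² + 9² = 64 + 81 = 145
145 → 1² + 4² + 5² = 1 + 16 + 25 = 42
42 → 4² + 2² = 16 + 4 = 20
20 → 2² + 0² = 4 + 0 = 4  — 4 repeats.
That took 10 steps.

10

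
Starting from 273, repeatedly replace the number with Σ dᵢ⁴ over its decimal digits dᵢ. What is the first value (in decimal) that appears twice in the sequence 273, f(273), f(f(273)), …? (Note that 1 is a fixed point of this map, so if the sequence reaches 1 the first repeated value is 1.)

13139

273 → 2498
2498 → 10929
10929 → 13139
13139 → 6725
6725 → 4338
4338 → 4514
4514 → 1138
1138 → 4179
4179 → 9219
9219 → 13139  — 13139 already appeared earlier.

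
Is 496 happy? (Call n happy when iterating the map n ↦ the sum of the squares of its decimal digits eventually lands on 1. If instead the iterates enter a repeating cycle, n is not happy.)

496 → 4² + 9² + 6² = 133
133 → 1² + 3² + 3² = 19
19 → 1² + 9² = 82
82 → 8² + 2² = 68
68 → 6² + 8² = 100
100 → 1² + 0² + 0² = 1  — reached 1.

happy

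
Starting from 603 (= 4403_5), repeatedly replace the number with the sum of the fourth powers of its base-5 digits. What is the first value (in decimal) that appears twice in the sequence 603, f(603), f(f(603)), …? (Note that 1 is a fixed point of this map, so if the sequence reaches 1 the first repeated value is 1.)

603 = (4,4,0,3)_5 → 4⁴ + 4⁴ + 0⁴ + 3⁴ = 256 + 256 + 0 + 81 = 593
593 = (4,3,3,3)_5 → 4⁴ + 3⁴ + 3⁴ + 3⁴ = 256 + 81 + 81 + 81 = 499
499 = (3,4,4,4)_5 → 3⁴ + 4⁴ + 4⁴ + 4⁴ = 81 + 256 + 256 + 256 = 849
849 = (1,1,3,4,4)_5 → 1⁴ + 1⁴ + 3⁴ + 4⁴ + 4⁴ = 1 + 1 + 81 + 256 + 256 = 595
595 = (4,3,4,0)_5 → 4⁴ + 3⁴ + 4⁴ + 0⁴ = 256 + 81 + 256 + 0 = 593  — 593 already appeared earlier.

593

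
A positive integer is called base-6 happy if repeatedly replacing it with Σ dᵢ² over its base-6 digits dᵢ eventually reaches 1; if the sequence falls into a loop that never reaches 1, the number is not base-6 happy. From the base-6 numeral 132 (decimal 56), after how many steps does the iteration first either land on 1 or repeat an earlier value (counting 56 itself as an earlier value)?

11

56 = (1,3,2)_6 → 1² + 3² + 2² = 14
14 = (2,2)_6 → 2² + 2² = 8
8 = (1,2)_6 → 1² + 2² = 5
5 = (5)_6 → 5² = 25
25 = (4,1)_6 → 4² + 1² = 17
17 = (2,5)_6 → 2² + 5² = 29
29 = (4,5)_6 → 4² + 5² = 41
41 = (1,0,5)_6 → 1² + 0² + 5² = 26
26 = (4,2)_6 → 4² + 2² = 20
20 = (3,2)_6 → 3² + 2² = 13
13 = (2,1)_6 → 2² + 1² = 5  — 5 repeats.
That took 11 steps.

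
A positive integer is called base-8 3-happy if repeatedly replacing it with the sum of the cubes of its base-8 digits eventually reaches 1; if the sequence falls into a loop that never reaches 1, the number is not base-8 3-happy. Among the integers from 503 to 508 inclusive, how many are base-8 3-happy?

503: 503 → 902 → 433 → 433  (repeats 433)
504: 504 → 686 → 350 → 368 → 341 → 258 → 72 → 2 → 8 → 1  (reaches 1)
505: 505 → 687 → 477 → 495 → 811 → 217 → 55 → 559 → 469 → 476 → 434 → 440 → 559  (repeats 559)
506: 506 → 694 → 441 → 560 → 217 → 55 → 559 → 469 → 476 → 434 → 440 → 559  (repeats 559)
507: 507 → 713 → 30 → 243 → 270 → 281 → 92 → 92  (repeats 92)
508: 508 → 750 → 369 → 342 → 349 → 277 → 197 → 152 → 35 → 91 → 55 → 559 → 469 → 476 → 434 → 440 → 559  (repeats 559)
base-8 3-happy: 504

1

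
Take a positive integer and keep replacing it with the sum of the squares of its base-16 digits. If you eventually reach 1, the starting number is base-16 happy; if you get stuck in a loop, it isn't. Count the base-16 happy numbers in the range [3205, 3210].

3205: 3205 → 233 → 277 → 27 → 122 → 149 → 106 → 136 → 128 → 64 → 16 → 1  (reaches 1)
3206: 3206 → 244 → 241 → 226 → 200 → 208 → 169 → 181 → 146 → 85 → 50 → 13 → 169  (repeats 169)
3207: 3207 → 257 → 2 → 4 → 16 → 1  (reaches 1)
3208: 3208 → 272 → 2 → 4 → 16 → 1  (reaches 1)
3209: 3209 → 289 → 6 → 36 → 20 → 17 → 2 → 4 → 16 → 1  (reaches 1)
3210: 3210 → 308 → 26 → 101 → 61 → 178 → 125 → 218 → 269 → 170 → 200 → 208 → 169 → 181 → 146 → 85 → 50 → 13 → 169  (repeats 169)
base-16 happy: 3205, 3207, 3208, 3209

4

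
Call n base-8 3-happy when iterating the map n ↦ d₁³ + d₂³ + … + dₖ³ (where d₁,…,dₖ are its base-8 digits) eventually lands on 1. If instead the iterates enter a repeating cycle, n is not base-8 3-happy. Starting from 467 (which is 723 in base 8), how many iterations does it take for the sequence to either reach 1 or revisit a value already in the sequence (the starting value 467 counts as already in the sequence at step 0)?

7

467 = (7,2,3)_8 → 378
378 = (5,7,2)_8 → 476
476 = (7,3,4)_8 → 434
434 = (6,6,2)_8 → 440
440 = (6,7,0)_8 → 559
559 = (1,0,5,7)_8 → 469
469 = (7,2,5)_8 → 476  — 476 repeats.
That took 7 steps.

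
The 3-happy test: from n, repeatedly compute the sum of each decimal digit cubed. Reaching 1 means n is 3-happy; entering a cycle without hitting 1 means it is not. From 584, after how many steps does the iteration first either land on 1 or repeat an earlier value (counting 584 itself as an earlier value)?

584 → 5³ + 8³ + 4³ = 701
701 → 7³ + 0³ + 1³ = 344
344 → 3³ + 4³ + 4³ = 155
155 → 1³ + 5³ + 5³ = 251
251 → 2³ + 5³ + 1³ = 134
134 → 1³ + 3³ + 4³ = 92
92 → 9³ + 2³ = 737
737 → 7³ + 3³ + 7³ = 713
713 → 7³ + 1³ + 3³ = 371
371 → 3³ + 7³ + 1³ = 371  — 371 repeats.
That took 10 steps.

10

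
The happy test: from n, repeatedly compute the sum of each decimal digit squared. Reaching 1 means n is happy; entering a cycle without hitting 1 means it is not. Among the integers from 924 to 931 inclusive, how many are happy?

924: 924 → 101 → 2 → 4 → 16 → 37 → 58 → 89 → 145 → 42 → 20 → 4  — not happy
925: 925 → 110 → 2 → 4 → 16 → 37 → 58 → 89 → 145 → 42 → 20 → 4  — not happy
926: 926 → 121 → 6 → 36 → 45 → 41 → 17 → 50 → 25 → 29 → 85 → 89 → 145 → 42 → 20 → 4 → 16 → 37 → 58 → 89  — not happy
927: 927 → 134 → 26 → 40 → 16 → 37 → 58 → 89 → 145 → 42 → 20 → 4 → 16  — not happy
928: 928 → 149 → 98 → 145 → 42 → 20 → 4 → 16 → 37 → 58 → 89 → 145  — not happy
929: 929 → 166 → 73 → 58 → 89 → 145 → 42 → 20 → 4 → 16 → 37 → 58  — not happy
930: 930 → 90 → 81 → 65 → 61 → 37 → 58 → 89 → 145 → 42 → 20 → 4 → 16 → 37  — not happy
931: 931 → 91 → 82 → 68 → 100 → 1  — happy
happy: 931

1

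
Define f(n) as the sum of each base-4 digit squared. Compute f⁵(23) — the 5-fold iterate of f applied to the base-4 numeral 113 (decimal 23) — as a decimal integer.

4

23 = (1,1,3)_4 → 1² + 1² + 3² = 1 + 1 + 9 = 11
11 = (2,3)_4 → 2² + 3² = 4 + 9 = 13
13 = (3,1)_4 → 3² + 1² = 9 + 1 = 10
10 = (2,2)_4 → 2² + 2² = 4 + 4 = 8
8 = (2,0)_4 → 2² + 0² = 4 + 0 = 4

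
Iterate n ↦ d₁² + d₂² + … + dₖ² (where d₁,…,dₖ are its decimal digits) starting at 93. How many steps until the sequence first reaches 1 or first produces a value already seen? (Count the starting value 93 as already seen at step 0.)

93 → 9² + 3² = 81 + 9 = 90
90 → 9² + 0² = 81 + 0 = 81
81 → 8² + 1² = 64 + 1 = 65
65 → 6² + 5² = 36 + 25 = 61
61 → 6² + 1² = 36 + 1 = 37
37 → 3² + 7² = 9 + 49 = 58
58 → 5² + 8² = 25 + 64 = 89
89 → 8² + 9² = 64 + 81 = 145
145 → 1² + 4² + 5² = 1 + 16 + 25 = 42
42 → 4² + 2² = 16 + 4 = 20
20 → 2² + 0² = 4 + 0 = 4
4 → 4² = 16
16 → 1² + 6² = 1 + 36 = 37  — 37 repeats.
That took 13 steps.

13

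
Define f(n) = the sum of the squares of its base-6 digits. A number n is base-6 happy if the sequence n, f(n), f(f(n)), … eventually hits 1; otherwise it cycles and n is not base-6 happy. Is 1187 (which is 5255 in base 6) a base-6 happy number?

base-6 happy

1187 = (5,2,5,5)_6 → 5² + 2² + 5² + 5² = 25 + 4 + 25 + 25 = 79
79 = (2,1,1)_6 → 2² + 1² + 1² = 4 + 1 + 1 = 6
6 = (1,0)_6 → 1² + 0² = 1 + 0 = 1  — reached 1.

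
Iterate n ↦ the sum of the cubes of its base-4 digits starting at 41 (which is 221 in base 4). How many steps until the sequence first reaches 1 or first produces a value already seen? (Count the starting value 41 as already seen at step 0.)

4

41 = (2,2,1)_4 → 2³ + 2³ + 1³ = 8 + 8 + 1 = 17
17 = (1,0,1)_4 → 1³ + 0³ + 1³ = 1 + 0 + 1 = 2
2 = (2)_4 → 2³ = 8
8 = (2,0)_4 → 2³ + 0³ = 8 + 0 = 8  — 8 repeats.
That took 4 steps.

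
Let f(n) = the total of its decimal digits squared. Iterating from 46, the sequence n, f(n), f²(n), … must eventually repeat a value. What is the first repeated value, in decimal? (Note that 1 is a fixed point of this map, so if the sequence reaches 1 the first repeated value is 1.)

46 → 4² + 6² = 52
52 → 5² + 2² = 29
29 → 2² + 9² = 85
85 → 8² + 5² = 89
89 → 8² + 9² = 145
145 → 1² + 4² + 5² = 42
42 → 4² + 2² = 20
20 → 2² + 0² = 4
4 → 4² = 16
16 → 1² + 6² = 37
37 → 3² + 7² = 58
58 → 5² + 8² = 89  — 89 already appeared earlier.

89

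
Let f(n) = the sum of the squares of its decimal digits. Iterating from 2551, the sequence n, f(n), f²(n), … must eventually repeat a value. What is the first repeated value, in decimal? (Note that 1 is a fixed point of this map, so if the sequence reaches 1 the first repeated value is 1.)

2551 → 2² + 5² + 5² + 1² = 55
55 → 5² + 5² = 50
50 → 5² + 0² = 25
25 → 2² + 5² = 29
29 → 2² + 9² = 85
85 → 8² + 5² = 89
89 → 8² + 9² = 145
145 → 1² + 4² + 5² = 42
42 → 4² + 2² = 20
20 → 2² + 0² = 4
4 → 4² = 16
16 → 1² + 6² = 37
37 → 3² + 7² = 58
58 → 5² + 8² = 89  — 89 already appeared earlier.

89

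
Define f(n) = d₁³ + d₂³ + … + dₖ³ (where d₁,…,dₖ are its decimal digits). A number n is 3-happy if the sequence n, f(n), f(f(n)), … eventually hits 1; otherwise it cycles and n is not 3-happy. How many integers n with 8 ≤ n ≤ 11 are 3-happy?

8: 8 → 512 → 134 → 92 → 737 → 713 → 371 → 371  (repeats 371)
9: 9 → 729 → 1080 → 513 → 153 → 153  (repeats 153)
10: 10 → 1  (reaches 1)
11: 11 → 2 → 8 → 512 → 134 → 92 → 737 → 713 → 371 → 371  (repeats 371)
3-happy: 10

1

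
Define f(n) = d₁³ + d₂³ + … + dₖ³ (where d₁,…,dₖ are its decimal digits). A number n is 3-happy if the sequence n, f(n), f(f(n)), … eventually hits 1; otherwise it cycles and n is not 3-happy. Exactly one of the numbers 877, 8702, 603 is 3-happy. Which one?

877

877: 877 → 1198 → 1243 → 100 → 1  — reaches 1 (3-happy)
8702: 8702 → 863 → 755 → 593 → 881 → 1025 → 134 → 92 → 737 → 713 → 371 → 371  — repeats 371 (not 3-happy)
603: 603 → 243 → 99 → 1458 → 702 → 351 → 153 → 153  — repeats 153 (not 3-happy)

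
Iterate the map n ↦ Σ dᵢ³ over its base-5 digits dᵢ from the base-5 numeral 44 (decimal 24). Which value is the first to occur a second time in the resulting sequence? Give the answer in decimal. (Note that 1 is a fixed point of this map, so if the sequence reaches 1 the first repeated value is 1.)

28

24 = (4,4)_5 → 4³ + 4³ = 128
128 = (1,0,0,3)_5 → 1³ + 0³ + 0³ + 3³ = 28
28 = (1,0,3)_5 → 1³ + 0³ + 3³ = 28  — 28 already appeared earlier.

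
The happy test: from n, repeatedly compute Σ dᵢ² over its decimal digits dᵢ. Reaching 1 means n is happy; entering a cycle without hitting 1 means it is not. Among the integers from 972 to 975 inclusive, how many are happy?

1

972: 972 → 134 → 26 → 40 → 16 → 37 → 58 → 89 → 145 → 42 → 20 → 4 → 16  — not happy
973: 973 → 139 → 91 → 82 → 68 → 100 → 1  — happy
974: 974 → 146 → 53 → 34 → 25 → 29 → 85 → 89 → 145 → 42 → 20 → 4 → 16 → 37 → 58 → 89  — not happy
975: 975 → 155 → 51 → 26 → 40 → 16 → 37 → 58 → 89 → 145 → 42 → 20 → 4 → 16  — not happy
happy: 973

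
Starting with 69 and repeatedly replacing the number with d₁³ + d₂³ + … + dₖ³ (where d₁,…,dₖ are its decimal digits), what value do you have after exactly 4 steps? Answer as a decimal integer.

69 → 6³ + 9³ = 216 + 729 = 945
945 → 9³ + 4³ + 5³ = 729 + 64 + 125 = 918
918 → 9³ + 1³ + 8³ = 729 + 1 + 512 = 1242
1242 → 1³ + 2³ + 4³ + 2³ = 1 + 8 + 64 + 8 = 81

81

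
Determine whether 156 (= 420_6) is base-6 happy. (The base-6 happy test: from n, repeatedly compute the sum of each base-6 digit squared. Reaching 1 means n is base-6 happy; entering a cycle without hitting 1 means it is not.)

not base-6 happy

156 = (4,2,0)_6 → 20
20 = (3,2)_6 → 13
13 = (2,1)_6 → 5
5 = (5)_6 → 25
25 = (4,1)_6 → 17
17 = (2,5)_6 → 29
29 = (4,5)_6 → 41
41 = (1,0,5)_6 → 26
26 = (4,2)_6 → 20  — 20 already seen; the sequence cycles without reaching 1.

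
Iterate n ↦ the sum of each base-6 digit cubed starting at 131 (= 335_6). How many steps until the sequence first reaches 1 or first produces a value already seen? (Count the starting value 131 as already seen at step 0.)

5

131 = (3,3,5)_6 → 3³ + 3³ + 5³ = 179
179 = (4,5,5)_6 → 4³ + 5³ + 5³ = 314
314 = (1,2,4,2)_6 → 1³ + 2³ + 4³ + 2³ = 81
81 = (2,1,3)_6 → 2³ + 1³ + 3³ = 36
36 = (1,0,0)_6 → 1³ + 0³ + 0³ = 1  — reached 1.
That took 5 steps.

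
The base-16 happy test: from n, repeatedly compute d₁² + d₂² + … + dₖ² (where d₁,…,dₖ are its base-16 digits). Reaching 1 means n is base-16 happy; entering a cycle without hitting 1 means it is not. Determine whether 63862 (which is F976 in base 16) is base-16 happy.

63862 = (15,9,7,6)_16 → 391
391 = (1,8,7)_16 → 114
114 = (7,2)_16 → 53
53 = (3,5)_16 → 34
34 = (2,2)_16 → 8
8 = (8)_16 → 64
64 = (4,0)_16 → 16
16 = (1,0)_16 → 1  — reached 1.

base-16 happy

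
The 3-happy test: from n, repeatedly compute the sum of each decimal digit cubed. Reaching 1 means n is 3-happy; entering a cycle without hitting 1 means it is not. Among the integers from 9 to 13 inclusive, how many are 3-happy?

1

9: 9 → 729 → 1080 → 513 → 153 → 153  (repeats 153)
10: 10 → 1  (reaches 1)
11: 11 → 2 → 8 → 512 → 134 → 92 → 737 → 713 → 371 → 371  (repeats 371)
12: 12 → 9 → 729 → 1080 → 513 → 153 → 153  (repeats 153)
13: 13 → 28 → 520 → 133 → 55 → 250 → 133  (repeats 133)
3-happy: 10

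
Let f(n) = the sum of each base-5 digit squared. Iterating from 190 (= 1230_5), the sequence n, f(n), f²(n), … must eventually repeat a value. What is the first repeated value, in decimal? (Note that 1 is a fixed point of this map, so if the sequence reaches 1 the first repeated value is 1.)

190 = (1,2,3,0)_5 → 1² + 2² + 3² + 0² = 14
14 = (2,4)_5 → 2² + 4² = 20
20 = (4,0)_5 → 4² + 0² = 16
16 = (3,1)_5 → 3² + 1² = 10
10 = (2,0)_5 → 2² + 0² = 4
4 = (4)_5 → 4² = 16  — 16 already appeared earlier.

16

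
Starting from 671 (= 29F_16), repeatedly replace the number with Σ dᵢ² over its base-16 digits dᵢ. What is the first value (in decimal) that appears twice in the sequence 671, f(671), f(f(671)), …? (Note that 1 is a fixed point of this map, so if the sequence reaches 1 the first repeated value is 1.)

169

671 = (2,9,15)_16 → 2² + 9² + 15² = 310
310 = (1,3,6)_16 → 1² + 3² + 6² = 46
46 = (2,14)_16 → 2² + 14² = 200
200 = (12,8)_16 → 12² + 8² = 208
208 = (13,0)_16 → 13² + 0² = 169
169 = (10,9)_16 → 10² + 9² = 181
181 = (11,5)_16 → 11² + 5² = 146
146 = (9,2)_16 → 9² + 2² = 85
85 = (5,5)_16 → 5² + 5² = 50
50 = (3,2)_16 → 3² + 2² = 13
13 = (13)_16 → 13² = 169  — 169 already appeared earlier.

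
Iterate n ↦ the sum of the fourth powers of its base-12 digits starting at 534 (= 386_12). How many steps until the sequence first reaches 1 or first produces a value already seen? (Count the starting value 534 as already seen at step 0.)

14

534 = (3,8,6)_12 → 3⁴ + 8⁴ + 6⁴ = 81 + 4096 + 1296 = 5473
5473 = (3,2,0,1)_12 → 3⁴ + 2⁴ + 0⁴ + 1⁴ = 81 + 16 + 0 + 1 = 98
98 = (8,2)_12 → 8⁴ + 2⁴ = 4096 + 16 = 4112
4112 = (2,4,6,8)_12 → 2⁴ + 4⁴ + 6⁴ + 8⁴ = 16 + 256 + 1296 + 4096 = 5664
5664 = (3,3,4,0)_12 → 3⁴ + 3⁴ + 4⁴ + 0⁴ = 81 + 81 + 256 + 0 = 418
418 = (2,10,10)_12 → 2⁴ + 10⁴ + 10⁴ = 16 + 10000 + 10000 = 20016
20016 = (11,7,0,0)_12 → 11⁴ + 7⁴ + 0⁴ + 0⁴ = 14641 + 2401 + 0 + 0 = 17042
17042 = (9,10,4,2)_12 → 9⁴ + 10⁴ + 4⁴ + 2⁴ = 6561 + 10000 + 256 + 16 = 16833
16833 = (9,8,10,9)_12 → 9⁴ + 8⁴ + 10⁴ + 9⁴ = 6561 + 4096 + 10000 + 6561 = 27218
27218 = (1,3,9,0,2)_12 → 1⁴ + 3⁴ + 9⁴ + 0⁴ + 2⁴ = 1 + 81 + 6561 + 0 + 16 = 6659
6659 = (3,10,2,11)_12 → 3⁴ + 10⁴ + 2⁴ + 11⁴ = 81 + 10000 + 16 + 14641 = 24738
24738 = (1,2,3,9,6)_12 → 1⁴ + 2⁴ + 3⁴ + 9⁴ + 6⁴ = 1 + 16 + 81 + 6561 + 1296 = 7955
7955 = (4,7,2,11)_12 → 4⁴ + 7⁴ + 2⁴ + 11⁴ = 256 + 2401 + 16 + 14641 = 17314
17314 = (10,0,2,10)_12 → 10⁴ + 0⁴ + 2⁴ + 10⁴ = 10000 + 0 + 16 + 10000 = 20016  — 20016 repeats.
That took 14 steps.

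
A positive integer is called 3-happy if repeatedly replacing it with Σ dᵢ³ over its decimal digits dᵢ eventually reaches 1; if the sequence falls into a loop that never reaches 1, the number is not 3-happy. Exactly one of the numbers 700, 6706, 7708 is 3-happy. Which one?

700: 700 → 343 → 118 → 514 → 190 → 730 → 370 → 370  — repeats 370 (not 3-happy)
6706: 6706 → 775 → 811 → 514 → 190 → 730 → 370 → 370  — repeats 370 (not 3-happy)
7708: 7708 → 1198 → 1243 → 100 → 1  — reaches 1 (3-happy)

7708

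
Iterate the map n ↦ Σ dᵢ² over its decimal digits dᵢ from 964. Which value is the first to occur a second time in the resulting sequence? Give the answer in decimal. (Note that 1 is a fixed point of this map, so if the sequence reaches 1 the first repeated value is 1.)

1

964 → 9² + 6² + 4² = 133
133 → 1² + 3² + 3² = 19
19 → 1² + 9² = 82
82 → 8² + 2² = 68
68 → 6² + 8² = 100
100 → 1² + 0² + 0² = 1  — reached the fixed point 1.
1 → 1, so 1 is the first repeated value.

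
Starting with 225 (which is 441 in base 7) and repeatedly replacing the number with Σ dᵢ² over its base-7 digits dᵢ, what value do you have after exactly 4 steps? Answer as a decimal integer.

225 = (4,4,1)_7 → 4² + 4² + 1² = 16 + 16 + 1 = 33
33 = (4,5)_7 → 4² + 5² = 16 + 25 = 41
41 = (5,6)_7 → 5² + 6² = 25 + 36 = 61
61 = (1,1,5)_7 → 1² + 1² + 5² = 1 + 1 + 25 = 27

27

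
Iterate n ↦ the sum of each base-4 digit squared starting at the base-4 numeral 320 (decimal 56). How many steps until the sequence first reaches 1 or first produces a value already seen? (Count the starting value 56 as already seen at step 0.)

56 = (3,2,0)_4 → 3² + 2² + 0² = 9 + 4 + 0 = 13
13 = (3,1)_4 → 3² + 1² = 9 + 1 = 10
10 = (2,2)_4 → 2² + 2² = 4 + 4 = 8
8 = (2,0)_4 → 2² + 0² = 4 + 0 = 4
4 = (1,0)_4 → 1² + 0² = 1 + 0 = 1  — reached 1.
That took 5 steps.

5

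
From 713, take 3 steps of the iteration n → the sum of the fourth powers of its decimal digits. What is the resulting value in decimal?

713 → 2483
2483 → 4449
4449 → 7329

7329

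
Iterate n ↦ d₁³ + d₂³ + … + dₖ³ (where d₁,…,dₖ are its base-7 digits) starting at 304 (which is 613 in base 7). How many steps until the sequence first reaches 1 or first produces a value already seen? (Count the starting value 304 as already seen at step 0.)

3

304 = (6,1,3)_7 → 6³ + 1³ + 3³ = 216 + 1 + 27 = 244
244 = (4,6,6)_7 → 4³ + 6³ + 6³ = 64 + 216 + 216 = 496
496 = (1,3,0,6)_7 → 1³ + 3³ + 0³ + 6³ = 1 + 27 + 0 + 216 = 244  — 244 repeats.
That took 3 steps.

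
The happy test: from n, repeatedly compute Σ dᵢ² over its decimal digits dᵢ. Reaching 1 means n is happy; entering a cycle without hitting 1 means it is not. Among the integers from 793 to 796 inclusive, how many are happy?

793: 793 → 139 → 91 → 82 → 68 → 100 → 1  — happy
794: 794 → 146 → 53 → 34 → 25 → 29 → 85 → 89 → 145 → 42 → 20 → 4 → 16 → 37 → 58 → 89  — not happy
795: 795 → 155 → 51 → 26 → 40 → 16 → 37 → 58 → 89 → 145 → 42 → 20 → 4 → 16  — not happy
796: 796 → 166 → 73 → 58 → 89 → 145 → 42 → 20 → 4 → 16 → 37 → 58  — not happy
happy: 793

1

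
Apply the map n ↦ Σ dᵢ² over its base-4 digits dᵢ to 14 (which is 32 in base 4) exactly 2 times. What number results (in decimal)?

10

14 = (3,2)_4 → 3² + 2² = 9 + 4 = 13
13 = (3,1)_4 → 3² + 1² = 9 + 1 = 10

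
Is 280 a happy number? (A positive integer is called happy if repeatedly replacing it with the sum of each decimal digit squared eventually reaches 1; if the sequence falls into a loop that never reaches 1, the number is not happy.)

happy

280 → 2² + 8² + 0² = 68
68 → 6² + 8² = 100
100 → 1² + 0² + 0² = 1  — reached 1.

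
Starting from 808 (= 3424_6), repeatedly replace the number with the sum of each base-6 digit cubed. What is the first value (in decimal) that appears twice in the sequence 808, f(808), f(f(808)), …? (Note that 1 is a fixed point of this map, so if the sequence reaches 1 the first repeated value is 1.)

1

808 = (3,4,2,4)_6 → 3³ + 4³ + 2³ + 4³ = 27 + 64 + 8 + 64 = 163
163 = (4,3,1)_6 → 4³ + 3³ + 1³ = 64 + 27 + 1 = 92
92 = (2,3,2)_6 → 2³ + 3³ + 2³ = 8 + 27 + 8 = 43
43 = (1,1,1)_6 → 1³ + 1³ + 1³ = 1 + 1 + 1 = 3
3 = (3)_6 → 3³ = 27
27 = (4,3)_6 → 4³ + 3³ = 64 + 27 = 91
91 = (2,3,1)_6 → 2³ + 3³ + 1³ = 8 + 27 + 1 = 36
36 = (1,0,0)_6 → 1³ + 0³ + 0³ = 1 + 0 + 0 = 1  — reached the fixed point 1.
1 → 1, so 1 is the first repeated value.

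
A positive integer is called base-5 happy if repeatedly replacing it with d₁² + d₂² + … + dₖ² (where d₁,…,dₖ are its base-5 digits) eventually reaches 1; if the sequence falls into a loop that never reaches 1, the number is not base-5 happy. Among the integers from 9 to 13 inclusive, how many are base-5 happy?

9: 9 → 17 → 13 → 13  (repeats 13)
10: 10 → 4 → 16 → 10  (repeats 10)
11: 11 → 5 → 1  (reaches 1)
12: 12 → 8 → 10 → 4 → 16 → 10  (repeats 10)
13: 13 → 13  (repeats 13)
base-5 happy: 11

1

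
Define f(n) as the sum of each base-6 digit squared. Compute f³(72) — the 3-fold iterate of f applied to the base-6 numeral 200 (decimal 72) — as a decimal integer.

20

72 = (2,0,0)_6 → 2² + 0² + 0² = 4 + 0 + 0 = 4
4 = (4)_6 → 4² = 16
16 = (2,4)_6 → 2² + 4² = 4 + 16 = 20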